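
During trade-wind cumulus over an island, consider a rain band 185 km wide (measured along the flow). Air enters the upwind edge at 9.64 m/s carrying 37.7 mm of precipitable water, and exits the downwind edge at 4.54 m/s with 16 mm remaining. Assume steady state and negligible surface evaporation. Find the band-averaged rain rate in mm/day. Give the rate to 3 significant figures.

Column moisture flux per unit crosswind length is F = V × PW.
Inflow: F_in = 9.64 × 37.7 = 363.428 mm·m/s
Outflow: F_out = 4.54 × 16 = 72.64 mm·m/s
Steady-state rate R = (F_in − F_out)/L = (363.428 − 72.64) / 185000 m = 1.572e-03 mm/s.
R = 1.572e-03 × 3600 × 24 = 136 mm/day.

R ≈ 136 mm/day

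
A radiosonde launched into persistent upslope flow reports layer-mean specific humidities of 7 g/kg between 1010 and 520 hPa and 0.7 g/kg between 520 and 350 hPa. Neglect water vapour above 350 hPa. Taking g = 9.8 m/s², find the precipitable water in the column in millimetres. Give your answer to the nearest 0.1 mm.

Precipitable water is the column-integrated vapour mass per unit area: PW = (1/g) Σ q̄ Δp, with q in kg/kg and Δp in Pa (1 kg/m² of water = 1 mm).
Layer 1010–520 hPa: Δp = 490 hPa = 49000 Pa, q̄ = 0.007 kg/kg → 0.007 × 49000 / 9.8 = 35.00 mm
Layer 520–350 hPa: Δp = 170 hPa = 17000 Pa, q̄ = 0.0007 kg/kg → 0.0007 × 17000 / 9.8 = 1.21 mm
PW = 35.00 + 1.21 = 36.21 ≈ 36.2 mm.

PW ≈ 36.2 mm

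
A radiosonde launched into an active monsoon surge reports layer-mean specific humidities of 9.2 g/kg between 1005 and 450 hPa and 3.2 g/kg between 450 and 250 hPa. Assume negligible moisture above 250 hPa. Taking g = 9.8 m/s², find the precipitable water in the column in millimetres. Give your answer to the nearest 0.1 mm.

Precipitable water is the column-integrated vapour mass per unit area: PW = (1/g) Σ q̄ Δp, with q in kg/kg and Δp in Pa (1 kg/m² of water = 1 mm).
Layer 1005–450 hPa: Δp = 555 hPa = 55500 Pa, q̄ = 0.0092 kg/kg → 0.0092 × 55500 / 9.8 = 52.10 mm
Layer 450–250 hPa: Δp = 200 hPa = 20000 Pa, q̄ = 0.0032 kg/kg → 0.0032 × 20000 / 9.8 = 6.53 mm
PW = 52.10 + 6.53 = 58.63 ≈ 58.6 mm.

PW ≈ 58.6 mm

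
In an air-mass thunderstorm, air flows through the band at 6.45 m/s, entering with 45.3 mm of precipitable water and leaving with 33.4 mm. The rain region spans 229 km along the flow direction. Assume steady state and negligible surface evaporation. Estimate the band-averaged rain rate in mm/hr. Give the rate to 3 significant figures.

Column moisture flux per unit crosswind length is F = V × PW.
Inflow: F_in = 6.45 × 45.3 = 292.185 mm·m/s
Outflow: F_out = 6.45 × 33.4 = 215.43 mm·m/s
Steady-state rate R = (F_in − F_out)/L = (292.185 − 215.43) / 229000 m = 3.352e-04 mm/s.
R = 3.352e-04 × 3600 = 1.21 mm/hr.

R ≈ 1.21 mm/hr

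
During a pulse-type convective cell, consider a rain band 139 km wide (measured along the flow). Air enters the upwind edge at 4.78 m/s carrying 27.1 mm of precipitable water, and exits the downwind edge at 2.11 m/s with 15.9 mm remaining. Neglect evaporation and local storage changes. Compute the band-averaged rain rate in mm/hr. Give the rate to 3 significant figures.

Column moisture flux per unit crosswind length is F = V × PW.
Inflow: F_in = 4.78 × 27.1 = 129.538 mm·m/s
Outflow: F_out = 2.11 × 15.9 = 33.549 mm·m/s
Steady-state rate R = (F_in − F_out)/L = (129.538 − 33.549) / 139000 m = 6.906e-04 mm/s.
R = 6.906e-04 × 3600 = 2.49 mm/hr.

R ≈ 2.49 mm/hr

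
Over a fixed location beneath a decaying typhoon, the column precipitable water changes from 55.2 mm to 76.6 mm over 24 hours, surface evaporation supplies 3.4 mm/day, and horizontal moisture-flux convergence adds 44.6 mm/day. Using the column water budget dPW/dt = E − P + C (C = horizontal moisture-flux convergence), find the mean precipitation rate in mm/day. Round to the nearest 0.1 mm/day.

P ≈ 26.6 mm/day

dPW/dt = (76.6 − 55.2) mm / (24/24 day) = +21.400 mm/day.
P = E + C − dPW/dt = 3.4 + (44.6) − (+21.400) = 26.6 mm/day.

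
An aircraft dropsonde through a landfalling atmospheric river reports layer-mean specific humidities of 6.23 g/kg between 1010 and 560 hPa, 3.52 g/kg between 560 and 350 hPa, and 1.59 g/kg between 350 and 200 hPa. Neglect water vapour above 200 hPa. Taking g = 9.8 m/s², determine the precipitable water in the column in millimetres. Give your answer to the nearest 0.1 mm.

PW ≈ 38.6 mm

Precipitable water is the column-integrated vapour mass per unit area: PW = (1/g) Σ q̄ Δp, with q in kg/kg and Δp in Pa (1 kg/m² of water = 1 mm).
Layer 1010–560 hPa: Δp = 450 hPa = 45000 Pa, q̄ = 0.00623 kg/kg → 0.00623 × 45000 / 9.8 = 28.61 mm
Layer 560–350 hPa: Δp = 210 hPa = 21000 Pa, q̄ = 0.00352 kg/kg → 0.00352 × 21000 / 9.8 = 7.54 mm
Layer 350–200 hPa: Δp = 150 hPa = 15000 Pa, q̄ = 0.00159 kg/kg → 0.00159 × 15000 / 9.8 = 2.43 mm
PW = 28.61 + 7.54 + 2.43 = 38.58 ≈ 38.6 mm.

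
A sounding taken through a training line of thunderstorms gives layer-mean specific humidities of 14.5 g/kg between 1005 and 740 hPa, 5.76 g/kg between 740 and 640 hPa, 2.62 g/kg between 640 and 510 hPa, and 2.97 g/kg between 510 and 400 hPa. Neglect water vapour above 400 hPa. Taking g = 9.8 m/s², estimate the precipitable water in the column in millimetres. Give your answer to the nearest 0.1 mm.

PW ≈ 51.9 mm

Precipitable water is the column-integrated vapour mass per unit area: PW = (1/g) Σ q̄ Δp, with q in kg/kg and Δp in Pa (1 kg/m² of water = 1 mm).
Layer 1005–740 hPa: Δp = 265 hPa = 26500 Pa, q̄ = 0.0145 kg/kg → 0.0145 × 26500 / 9.8 = 39.21 mm
Layer 740–640 hPa: Δp = 100 hPa = 10000 Pa, q̄ = 0.00576 kg/kg → 0.00576 × 10000 / 9.8 = 5.88 mm
Layer 640–510 hPa: Δp = 130 hPa = 13000 Pa, q̄ = 0.00262 kg/kg → 0.00262 × 13000 / 9.8 = 3.48 mm
Layer 510–400 hPa: Δp = 110 hPa = 11000 Pa, q̄ = 0.00297 kg/kg → 0.00297 × 11000 / 9.8 = 3.33 mm
PW = 39.21 + 5.88 + 3.48 + 3.33 = 51.90 ≈ 51.9 mm.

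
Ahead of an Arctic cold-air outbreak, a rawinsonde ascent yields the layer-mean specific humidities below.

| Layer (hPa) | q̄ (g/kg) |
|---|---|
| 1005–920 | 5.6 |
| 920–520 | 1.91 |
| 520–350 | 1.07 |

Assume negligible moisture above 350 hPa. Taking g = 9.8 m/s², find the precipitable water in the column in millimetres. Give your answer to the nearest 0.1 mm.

Precipitable water is the column-integrated vapour mass per unit area: PW = (1/g) Σ q̄ Δp, with q in kg/kg and Δp in Pa (1 kg/m² of water = 1 mm).
Layer 1005–920 hPa: Δp = 85 hPa = 8500 Pa, q̄ = 0.0056 kg/kg → 0.0056 × 8500 / 9.8 = 4.86 mm
Layer 920–520 hPa: Δp = 400 hPa = 40000 Pa, q̄ = 0.00191 kg/kg → 0.00191 × 40000 / 9.8 = 7.80 mm
Layer 520–350 hPa: Δp = 170 hPa = 17000 Pa, q̄ = 0.00107 kg/kg → 0.00107 × 17000 / 9.8 = 1.86 mm
PW = 4.86 + 7.80 + 1.86 = 14.52 ≈ 14.5 mm.

PW ≈ 14.5 mm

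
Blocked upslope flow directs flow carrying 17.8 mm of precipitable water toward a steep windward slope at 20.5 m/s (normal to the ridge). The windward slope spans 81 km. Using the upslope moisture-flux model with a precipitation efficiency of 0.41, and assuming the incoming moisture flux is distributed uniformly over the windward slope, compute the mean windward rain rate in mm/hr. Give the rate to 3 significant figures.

Incoming column moisture flux per unit ridge length: F = V × PW = 20.5 × 17.8 = 364.9 mm·m/s.
Spread over the 81 km slope with efficiency ε = 0.41: R = ε·F/W = 0.41 × 364.9 / 81000 m = 1.847e-03 mm/s.
R = 1.847e-03 × 3600 = 6.65 mm/hr.

R ≈ 6.65 mm/hr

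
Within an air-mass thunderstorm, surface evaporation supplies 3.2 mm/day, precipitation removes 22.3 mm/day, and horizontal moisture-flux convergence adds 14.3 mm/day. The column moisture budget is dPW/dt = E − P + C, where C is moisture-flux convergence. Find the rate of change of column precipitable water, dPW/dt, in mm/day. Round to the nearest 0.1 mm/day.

dPW/dt = E − P + C = 3.2 − 22.3 + (14.3) = -4.8 mm/day.

dPW/dt ≈ -4.8 mm/day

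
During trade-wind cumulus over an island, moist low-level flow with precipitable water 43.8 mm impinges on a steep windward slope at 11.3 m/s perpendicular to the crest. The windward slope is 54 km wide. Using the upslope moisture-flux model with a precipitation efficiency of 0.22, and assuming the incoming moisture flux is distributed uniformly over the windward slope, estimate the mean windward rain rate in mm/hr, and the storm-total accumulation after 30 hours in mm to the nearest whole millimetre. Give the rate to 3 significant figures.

Incoming column moisture flux per unit ridge length: F = V × PW = 11.3 × 43.8 = 494.94 mm·m/s.
Spread over the 54 km slope with efficiency ε = 0.22: R = ε·F/W = 0.22 × 494.94 / 54000 m = 2.016e-03 mm/s.
R = 2.016e-03 × 3600 = 7.26 mm/hr.
Over 30 h: total = 7.26 × 30 = 217.8 ≈ 218 mm.

R ≈ 7.26 mm/hr; total ≈ 218 mm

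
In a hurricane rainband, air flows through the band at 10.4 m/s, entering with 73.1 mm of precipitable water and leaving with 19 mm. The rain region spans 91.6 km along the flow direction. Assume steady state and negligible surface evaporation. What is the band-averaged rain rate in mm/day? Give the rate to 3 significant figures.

R ≈ 531 mm/day

Column moisture flux per unit crosswind length is F = V × PW.
Inflow: F_in = 10.4 × 73.1 = 760.24 mm·m/s
Outflow: F_out = 10.4 × 19 = 197.6 mm·m/s
Steady-state rate R = (F_in − F_out)/L = (760.24 − 197.6) / 91600 m = 6.142e-03 mm/s.
R = 6.142e-03 × 3600 × 24 = 531 mm/day.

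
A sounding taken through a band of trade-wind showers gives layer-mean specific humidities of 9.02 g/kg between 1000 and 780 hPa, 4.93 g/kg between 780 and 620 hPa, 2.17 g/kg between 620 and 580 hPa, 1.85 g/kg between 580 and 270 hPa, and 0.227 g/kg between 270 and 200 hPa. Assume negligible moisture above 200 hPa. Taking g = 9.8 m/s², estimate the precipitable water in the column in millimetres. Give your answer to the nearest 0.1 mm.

PW ≈ 35.2 mm

Precipitable water is the column-integrated vapour mass per unit area: PW = (1/g) Σ q̄ Δp, with q in kg/kg and Δp in Pa (1 kg/m² of water = 1 mm).
Layer 1000–780 hPa: Δp = 220 hPa = 22000 Pa, q̄ = 0.00902 kg/kg → 0.00902 × 22000 / 9.8 = 20.25 mm
Layer 780–620 hPa: Δp = 160 hPa = 16000 Pa, q̄ = 0.00493 kg/kg → 0.00493 × 16000 / 9.8 = 8.05 mm
Layer 620–580 hPa: Δp = 40 hPa = 4000 Pa, q̄ = 0.00217 kg/kg → 0.00217 × 4000 / 9.8 = 0.89 mm
Layer 580–270 hPa: Δp = 310 hPa = 31000 Pa, q̄ = 0.00185 kg/kg → 0.00185 × 31000 / 9.8 = 5.85 mm
Layer 270–200 hPa: Δp = 70 hPa = 7000 Pa, q̄ = 0.000227 kg/kg → 0.000227 × 7000 / 9.8 = 0.16 mm
PW = 20.25 + 8.05 + 0.89 + 5.85 + 0.16 = 35.20 ≈ 35.2 mm.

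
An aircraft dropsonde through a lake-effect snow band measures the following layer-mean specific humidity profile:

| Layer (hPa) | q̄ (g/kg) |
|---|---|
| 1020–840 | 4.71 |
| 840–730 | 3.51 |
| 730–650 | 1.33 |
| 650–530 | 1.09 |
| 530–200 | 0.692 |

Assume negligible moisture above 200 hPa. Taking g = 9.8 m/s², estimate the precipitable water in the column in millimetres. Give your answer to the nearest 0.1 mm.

Precipitable water is the column-integrated vapour mass per unit area: PW = (1/g) Σ q̄ Δp, with q in kg/kg and Δp in Pa (1 kg/m² of water = 1 mm).
Layer 1020–840 hPa: Δp = 180 hPa = 18000 Pa, q̄ = 0.00471 kg/kg → 0.00471 × 18000 / 9.8 = 8.65 mm
Layer 840–730 hPa: Δp = 110 hPa = 11000 Pa, q̄ = 0.00351 kg/kg → 0.00351 × 11000 / 9.8 = 3.94 mm
Layer 730–650 hPa: Δp = 80 hPa = 8000 Pa, q̄ = 0.00133 kg/kg → 0.00133 × 8000 / 9.8 = 1.09 mm
Layer 650–530 hPa: Δp = 120 hPa = 12000 Pa, q̄ = 0.00109 kg/kg → 0.00109 × 12000 / 9.8 = 1.33 mm
Layer 530–200 hPa: Δp = 330 hPa = 33000 Pa, q̄ = 0.000692 kg/kg → 0.000692 × 33000 / 9.8 = 2.33 mm
PW = 8.65 + 3.94 + 1.09 + 1.33 + 2.33 = 17.34 ≈ 17.3 mm.

PW ≈ 17.3 mm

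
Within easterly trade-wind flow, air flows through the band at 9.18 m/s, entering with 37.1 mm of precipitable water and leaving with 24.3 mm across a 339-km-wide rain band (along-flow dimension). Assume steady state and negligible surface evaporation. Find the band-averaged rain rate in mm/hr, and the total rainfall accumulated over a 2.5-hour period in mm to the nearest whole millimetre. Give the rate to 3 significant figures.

R ≈ 1.25 mm/hr; total ≈ 3 mm

Column moisture flux per unit crosswind length is F = V × PW.
Inflow: F_in = 9.18 × 37.1 = 340.578 mm·m/s
Outflow: F_out = 9.18 × 24.3 = 223.074 mm·m/s
Steady-state rate R = (F_in − F_out)/L = (340.578 − 223.074) / 339000 m = 3.466e-04 mm/s.
R = 3.466e-04 × 3600 = 1.25 mm/hr.
Over 2.5 h: total = 1.25 × 2.5 = 3.125 ≈ 3 mm.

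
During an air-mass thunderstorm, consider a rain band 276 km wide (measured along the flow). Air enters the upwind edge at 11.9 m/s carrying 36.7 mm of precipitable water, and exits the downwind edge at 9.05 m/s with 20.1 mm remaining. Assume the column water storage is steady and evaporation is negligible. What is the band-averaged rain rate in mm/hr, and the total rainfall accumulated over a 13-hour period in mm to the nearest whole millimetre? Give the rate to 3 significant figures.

Column moisture flux per unit crosswind length is F = V × PW.
Inflow: F_in = 11.9 × 36.7 = 436.73 mm·m/s
Outflow: F_out = 9.05 × 20.1 = 181.905 mm·m/s
Steady-state rate R = (F_in − F_out)/L = (436.73 − 181.905) / 276000 m = 9.233e-04 mm/s.
R = 9.233e-04 × 3600 = 3.32 mm/hr.
Over 13 h: total = 3.32 × 13 = 43.16 ≈ 43 mm.

R ≈ 3.32 mm/hr; total ≈ 43 mm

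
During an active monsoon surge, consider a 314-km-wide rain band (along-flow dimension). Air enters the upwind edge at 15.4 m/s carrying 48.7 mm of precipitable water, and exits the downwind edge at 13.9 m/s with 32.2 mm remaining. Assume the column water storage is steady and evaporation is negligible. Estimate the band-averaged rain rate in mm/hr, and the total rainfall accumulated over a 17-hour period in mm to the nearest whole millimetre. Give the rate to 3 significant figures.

Column moisture flux per unit crosswind length is F = V × PW.
Inflow: F_in = 15.4 × 48.7 = 749.98 mm·m/s
Outflow: F_out = 13.9 × 32.2 = 447.58 mm·m/s
Steady-state rate R = (F_in − F_out)/L = (749.98 − 447.58) / 314000 m = 9.631e-04 mm/s.
R = 9.631e-04 × 3600 = 3.47 mm/hr.
Over 17 h: total = 3.47 × 17 = 58.99 ≈ 59 mm.

R ≈ 3.47 mm/hr; total ≈ 59 mm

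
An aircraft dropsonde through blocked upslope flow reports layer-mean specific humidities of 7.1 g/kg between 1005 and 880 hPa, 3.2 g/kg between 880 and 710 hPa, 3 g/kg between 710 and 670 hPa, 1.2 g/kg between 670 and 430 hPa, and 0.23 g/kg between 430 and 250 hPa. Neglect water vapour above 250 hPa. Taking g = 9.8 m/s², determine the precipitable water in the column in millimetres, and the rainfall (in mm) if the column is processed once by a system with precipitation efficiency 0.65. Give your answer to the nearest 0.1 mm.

Precipitable water is the column-integrated vapour mass per unit area: PW = (1/g) Σ q̄ Δp, with q in kg/kg and Δp in Pa (1 kg/m² of water = 1 mm).
Layer 1005–880 hPa: Δp = 125 hPa = 12500 Pa, q̄ = 0.0071 kg/kg → 0.0071 × 12500 / 9.8 = 9.06 mm
Layer 880–710 hPa: Δp = 170 hPa = 17000 Pa, q̄ = 0.0032 kg/kg → 0.0032 × 17000 / 9.8 = 5.55 mm
Layer 710–670 hPa: Δp = 40 hPa = 4000 Pa, q̄ = 0.003 kg/kg → 0.003 × 4000 / 9.8 = 1.22 mm
Layer 670–430 hPa: Δp = 240 hPa = 24000 Pa, q̄ = 0.0012 kg/kg → 0.0012 × 24000 / 9.8 = 2.94 mm
Layer 430–250 hPa: Δp = 180 hPa = 18000 Pa, q̄ = 0.00023 kg/kg → 0.00023 × 18000 / 9.8 = 0.42 mm
PW = 9.06 + 5.55 + 1.22 + 2.94 + 0.42 = 19.19 ≈ 19.2 mm.
Rainfall = ε × PW = 0.65 × 19.2 = 12.5 mm.

PW ≈ 19.2 mm; rainfall ≈ 12.5 mm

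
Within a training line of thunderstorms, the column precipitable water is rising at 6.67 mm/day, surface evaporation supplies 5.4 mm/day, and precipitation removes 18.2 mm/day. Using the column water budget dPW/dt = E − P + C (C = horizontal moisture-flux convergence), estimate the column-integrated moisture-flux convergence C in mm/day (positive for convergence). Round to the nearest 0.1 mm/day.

dPW/dt = +6.67 mm/day.
C = dPW/dt − E + P = (+6.67) − 5.4 + 18.2 = 19.5 mm/day.

C ≈ 19.5 mm/day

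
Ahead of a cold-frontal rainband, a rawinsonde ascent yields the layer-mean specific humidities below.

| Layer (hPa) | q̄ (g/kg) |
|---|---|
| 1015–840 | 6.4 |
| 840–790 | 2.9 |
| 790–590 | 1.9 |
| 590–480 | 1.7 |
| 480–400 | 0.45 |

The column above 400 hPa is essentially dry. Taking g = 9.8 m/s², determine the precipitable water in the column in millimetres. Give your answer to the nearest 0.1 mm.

PW ≈ 19.1 mm

Precipitable water is the column-integrated vapour mass per unit area: PW = (1/g) Σ q̄ Δp, with q in kg/kg and Δp in Pa (1 kg/m² of water = 1 mm).
Layer 1015–840 hPa: Δp = 175 hPa = 17500 Pa, q̄ = 0.0064 kg/kg → 0.0064 × 17500 / 9.8 = 11.43 mm
Layer 840–790 hPa: Δp = 50 hPa = 5000 Pa, q̄ = 0.0029 kg/kg → 0.0029 × 5000 / 9.8 = 1.48 mm
Layer 790–590 hPa: Δp = 200 hPa = 20000 Pa, q̄ = 0.0019 kg/kg → 0.0019 × 20000 / 9.8 = 3.88 mm
Layer 590–480 hPa: Δp = 110 hPa = 11000 Pa, q̄ = 0.0017 kg/kg → 0.0017 × 11000 / 9.8 = 1.91 mm
Layer 480–400 hPa: Δp = 80 hPa = 8000 Pa, q̄ = 0.00045 kg/kg → 0.00045 × 8000 / 9.8 = 0.37 mm
PW = 11.43 + 1.48 + 3.88 + 1.91 + 0.37 = 19.07 ≈ 19.1 mm.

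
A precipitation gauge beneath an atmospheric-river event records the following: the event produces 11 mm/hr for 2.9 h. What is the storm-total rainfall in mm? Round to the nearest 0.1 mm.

total ≈ 31.9 mm

Total = Σ Rᵢ Δtᵢ = 11 × 2.9
      = 31.9 = 31.9 mm.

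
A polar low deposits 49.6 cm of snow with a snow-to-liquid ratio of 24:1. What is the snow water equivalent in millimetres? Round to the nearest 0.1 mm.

SWE ≈ 20.7 mm

SWE = snow depth / ratio = 49.6 cm / 24 = 2.067 cm = 20.7 mm.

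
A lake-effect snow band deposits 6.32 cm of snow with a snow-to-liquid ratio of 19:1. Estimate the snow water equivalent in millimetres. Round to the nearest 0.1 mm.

SWE ≈ 3.3 mm

SWE = snow depth / ratio = 6.32 cm / 19 = 0.333 cm = 3.3 mm.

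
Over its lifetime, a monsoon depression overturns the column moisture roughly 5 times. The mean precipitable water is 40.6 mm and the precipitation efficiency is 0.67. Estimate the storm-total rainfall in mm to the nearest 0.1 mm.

rainfall ≈ 136.0 mm

Each cycle deposits ε × PW = 0.67 × 40.6 = 27.202 mm.
Over 5 cycles: 5 × 27.202 = 136.0 mm.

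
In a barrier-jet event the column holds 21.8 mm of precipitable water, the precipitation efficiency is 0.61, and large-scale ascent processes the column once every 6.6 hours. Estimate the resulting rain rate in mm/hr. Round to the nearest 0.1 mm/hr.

R ≈ 2.0 mm/hr

Each overturning extracts ε × PW = 0.61 × 21.8 = 13.298 mm.
Rate = ε·PW / τ = 13.298 / 6.6 h = 2.0 mm/hr.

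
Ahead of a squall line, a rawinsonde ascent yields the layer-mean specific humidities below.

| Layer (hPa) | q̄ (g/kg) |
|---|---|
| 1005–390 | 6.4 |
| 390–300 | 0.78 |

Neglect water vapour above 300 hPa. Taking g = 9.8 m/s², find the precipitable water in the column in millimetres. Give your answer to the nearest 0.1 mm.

Precipitable water is the column-integrated vapour mass per unit area: PW = (1/g) Σ q̄ Δp, with q in kg/kg and Δp in Pa (1 kg/m² of water = 1 mm).
Layer 1005–390 hPa: Δp = 615 hPa = 61500 Pa, q̄ = 0.0064 kg/kg → 0.0064 × 61500 / 9.8 = 40.16 mm
Layer 390–300 hPa: Δp = 90 hPa = 9000 Pa, q̄ = 0.00078 kg/kg → 0.00078 × 9000 / 9.8 = 0.72 mm
PW = 40.16 + 0.72 = 40.88 ≈ 40.9 mm.

PW ≈ 40.9 mm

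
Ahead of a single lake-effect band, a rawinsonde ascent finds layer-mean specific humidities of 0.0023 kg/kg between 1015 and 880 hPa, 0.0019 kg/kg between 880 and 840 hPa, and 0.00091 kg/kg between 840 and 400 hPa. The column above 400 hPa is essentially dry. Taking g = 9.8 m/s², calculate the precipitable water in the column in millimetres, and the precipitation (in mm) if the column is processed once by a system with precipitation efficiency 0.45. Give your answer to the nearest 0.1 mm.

PW ≈ 8.0 mm; precipitation ≈ 3.6 mm

Precipitable water is the column-integrated vapour mass per unit area: PW = (1/g) Σ q̄ Δp, with q in kg/kg and Δp in Pa (1 kg/m² of water = 1 mm).
Layer 1015–880 hPa: Δp = 135 hPa = 13500 Pa, q̄ = 0.0023 kg/kg → 0.0023 × 13500 / 9.8 = 3.17 mm
Layer 880–840 hPa: Δp = 40 hPa = 4000 Pa, q̄ = 0.0019 kg/kg → 0.0019 × 4000 / 9.8 = 0.78 mm
Layer 840–400 hPa: Δp = 440 hPa = 44000 Pa, q̄ = 0.00091 kg/kg → 0.00091 × 44000 / 9.8 = 4.09 mm
PW = 3.17 + 0.78 + 4.09 = 8.04 ≈ 8.0 mm.
Precipitation = ε × PW = 0.45 × 8.0 = 3.6 mm.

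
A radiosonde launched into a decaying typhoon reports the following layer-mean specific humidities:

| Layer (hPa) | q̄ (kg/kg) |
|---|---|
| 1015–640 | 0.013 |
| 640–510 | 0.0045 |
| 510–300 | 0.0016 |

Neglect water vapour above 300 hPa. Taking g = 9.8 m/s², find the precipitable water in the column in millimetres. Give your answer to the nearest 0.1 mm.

PW ≈ 59.1 mm

Precipitable water is the column-integrated vapour mass per unit area: PW = (1/g) Σ q̄ Δp, with q in kg/kg and Δp in Pa (1 kg/m² of water = 1 mm).
Layer 1015–640 hPa: Δp = 375 hPa = 37500 Pa, q̄ = 0.013 kg/kg → 0.013 × 37500 / 9.8 = 49.74 mm
Layer 640–510 hPa: Δp = 130 hPa = 13000 Pa, q̄ = 0.0045 kg/kg → 0.0045 × 13000 / 9.8 = 5.97 mm
Layer 510–300 hPa: Δp = 210 hPa = 21000 Pa, q̄ = 0.0016 kg/kg → 0.0016 × 21000 / 9.8 = 3.43 mm
PW = 49.74 + 5.97 + 3.43 = 59.14 ≈ 59.1 mm.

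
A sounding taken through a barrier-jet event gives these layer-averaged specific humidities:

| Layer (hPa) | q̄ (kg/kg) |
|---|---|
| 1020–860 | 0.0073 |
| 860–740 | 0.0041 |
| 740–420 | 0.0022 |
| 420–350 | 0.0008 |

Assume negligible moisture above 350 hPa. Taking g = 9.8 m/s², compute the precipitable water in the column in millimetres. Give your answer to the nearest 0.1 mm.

PW ≈ 24.7 mm

Precipitable water is the column-integrated vapour mass per unit area: PW = (1/g) Σ q̄ Δp, with q in kg/kg and Δp in Pa (1 kg/m² of water = 1 mm).
Layer 1020–860 hPa: Δp = 160 hPa = 16000 Pa, q̄ = 0.0073 kg/kg → 0.0073 × 16000 / 9.8 = 11.92 mm
Layer 860–740 hPa: Δp = 120 hPa = 12000 Pa, q̄ = 0.0041 kg/kg → 0.0041 × 12000 / 9.8 = 5.02 mm
Layer 740–420 hPa: Δp = 320 hPa = 32000 Pa, q̄ = 0.0022 kg/kg → 0.0022 × 32000 / 9.8 = 7.18 mm
Layer 420–350 hPa: Δp = 70 hPa = 7000 Pa, q̄ = 0.0008 kg/kg → 0.0008 × 7000 / 9.8 = 0.57 mm
PW = 11.92 + 5.02 + 7.18 + 0.57 = 24.69 ≈ 24.7 mm.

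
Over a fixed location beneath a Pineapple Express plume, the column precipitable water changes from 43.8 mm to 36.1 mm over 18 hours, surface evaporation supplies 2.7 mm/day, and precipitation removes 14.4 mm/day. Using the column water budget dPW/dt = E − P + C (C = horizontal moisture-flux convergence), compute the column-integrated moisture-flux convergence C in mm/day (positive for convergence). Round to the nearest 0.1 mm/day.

C ≈ 1.4 mm/day

dPW/dt = (36.1 − 43.8) mm / (18/24 day) = -10.267 mm/day.
C = dPW/dt − E + P = (-10.267) − 2.7 + 14.4 = 1.4 mm/day.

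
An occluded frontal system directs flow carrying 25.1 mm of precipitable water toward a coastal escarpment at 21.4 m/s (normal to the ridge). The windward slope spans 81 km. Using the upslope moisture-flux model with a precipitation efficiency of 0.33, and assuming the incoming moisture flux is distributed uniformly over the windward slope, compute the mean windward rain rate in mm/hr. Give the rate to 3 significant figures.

R ≈ 7.88 mm/hr

Incoming column moisture flux per unit ridge length: F = V × PW = 21.4 × 25.1 = 537.14 mm·m/s.
Spread over the 81 km slope with efficiency ε = 0.33: R = ε·F/W = 0.33 × 537.14 / 81000 m = 2.188e-03 mm/s.
R = 2.188e-03 × 3600 = 7.88 mm/hr.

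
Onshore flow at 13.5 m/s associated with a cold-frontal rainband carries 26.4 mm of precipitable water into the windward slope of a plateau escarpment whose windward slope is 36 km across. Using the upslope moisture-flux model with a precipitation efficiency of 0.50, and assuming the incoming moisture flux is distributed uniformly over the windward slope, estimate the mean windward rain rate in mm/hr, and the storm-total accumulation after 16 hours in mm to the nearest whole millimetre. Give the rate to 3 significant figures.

R ≈ 17.8 mm/hr; total ≈ 285 mm

Incoming column moisture flux per unit ridge length: F = V × PW = 13.5 × 26.4 = 356.4 mm·m/s.
Spread over the 36 km slope with efficiency ε = 0.50: R = ε·F/W = 0.50 × 356.4 / 36000 m = 4.950e-03 mm/s.
R = 4.950e-03 × 3600 = 17.8 mm/hr.
Over 16 h: total = 17.8 × 16 = 284.8 ≈ 285 mm.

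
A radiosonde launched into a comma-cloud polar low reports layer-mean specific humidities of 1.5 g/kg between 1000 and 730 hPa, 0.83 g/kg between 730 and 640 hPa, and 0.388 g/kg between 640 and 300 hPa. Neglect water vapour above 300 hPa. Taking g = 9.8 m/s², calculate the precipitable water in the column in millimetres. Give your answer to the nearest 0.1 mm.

PW ≈ 6.2 mm

Precipitable water is the column-integrated vapour mass per unit area: PW = (1/g) Σ q̄ Δp, with q in kg/kg and Δp in Pa (1 kg/m² of water = 1 mm).
Layer 1000–730 hPa: Δp = 270 hPa = 27000 Pa, q̄ = 0.0015 kg/kg → 0.0015 × 27000 / 9.8 = 4.13 mm
Layer 730–640 hPa: Δp = 90 hPa = 9000 Pa, q̄ = 0.00083 kg/kg → 0.00083 × 9000 / 9.8 = 0.76 mm
Layer 640–300 hPa: Δp = 340 hPa = 34000 Pa, q̄ = 0.000388 kg/kg → 0.000388 × 34000 / 9.8 = 1.35 mm
PW = 4.13 + 0.76 + 1.35 = 6.24 ≈ 6.2 mm.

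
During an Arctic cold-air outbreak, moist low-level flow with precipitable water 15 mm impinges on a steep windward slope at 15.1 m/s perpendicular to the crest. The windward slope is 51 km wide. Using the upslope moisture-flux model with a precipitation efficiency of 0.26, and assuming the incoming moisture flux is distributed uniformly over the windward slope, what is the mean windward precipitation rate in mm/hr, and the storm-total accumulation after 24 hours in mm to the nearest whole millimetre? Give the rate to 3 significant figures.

Incoming column moisture flux per unit ridge length: F = V × PW = 15.1 × 15 = 226.5 mm·m/s.
Spread over the 51 km slope with efficiency ε = 0.26: R = ε·F/W = 0.26 × 226.5 / 51000 m = 1.155e-03 mm/s.
R = 1.155e-03 × 3600 = 4.16 mm/hr.
Over 24 h: total = 4.16 × 24 = 99.84 ≈ 100 mm.

R ≈ 4.16 mm/hr; total ≈ 100 mm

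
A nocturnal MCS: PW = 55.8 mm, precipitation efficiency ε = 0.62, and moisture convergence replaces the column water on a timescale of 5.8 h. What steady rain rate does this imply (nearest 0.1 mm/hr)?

R ≈ 6.0 mm/hr

Each overturning extracts ε × PW = 0.62 × 55.8 = 34.596 mm.
Rate = ε·PW / τ = 34.596 / 5.8 h = 6.0 mm/hr.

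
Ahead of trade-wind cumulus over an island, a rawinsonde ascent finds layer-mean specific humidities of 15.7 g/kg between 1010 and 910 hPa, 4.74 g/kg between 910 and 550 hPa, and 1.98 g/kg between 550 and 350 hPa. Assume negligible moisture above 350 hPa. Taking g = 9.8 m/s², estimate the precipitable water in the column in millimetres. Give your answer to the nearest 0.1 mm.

Precipitable water is the column-integrated vapour mass per unit area: PW = (1/g) Σ q̄ Δp, with q in kg/kg and Δp in Pa (1 kg/m² of water = 1 mm).
Layer 1010–910 hPa: Δp = 100 hPa = 10000 Pa, q̄ = 0.0157 kg/kg → 0.0157 × 10000 / 9.8 = 16.02 mm
Layer 910–550 hPa: Δp = 360 hPa = 36000 Pa, q̄ = 0.00474 kg/kg → 0.00474 × 36000 / 9.8 = 17.41 mm
Layer 550–350 hPa: Δp = 200 hPa = 20000 Pa, q̄ = 0.00198 kg/kg → 0.00198 × 20000 / 9.8 = 4.04 mm
PW = 16.02 + 17.41 + 4.04 = 37.47 ≈ 37.5 mm.

PW ≈ 37.5 mm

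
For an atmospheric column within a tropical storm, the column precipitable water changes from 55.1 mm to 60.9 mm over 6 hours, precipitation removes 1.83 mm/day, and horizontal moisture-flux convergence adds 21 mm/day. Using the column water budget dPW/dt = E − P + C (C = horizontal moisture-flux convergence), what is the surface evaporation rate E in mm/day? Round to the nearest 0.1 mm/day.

dPW/dt = (60.9 − 55.1) mm / (6/24 day) = +23.200 mm/day.
E = dPW/dt + P − C = (+23.200) + 1.83 − (21) = 4.0 mm/day.

E ≈ 4.0 mm/day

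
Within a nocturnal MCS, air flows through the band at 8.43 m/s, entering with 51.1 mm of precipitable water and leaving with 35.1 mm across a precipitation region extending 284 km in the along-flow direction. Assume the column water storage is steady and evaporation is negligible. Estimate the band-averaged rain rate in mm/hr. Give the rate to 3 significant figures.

R ≈ 1.71 mm/hr

Column moisture flux per unit crosswind length is F = V × PW.
Inflow: F_in = 8.43 × 51.1 = 430.773 mm·m/s
Outflow: F_out = 8.43 × 35.1 = 295.893 mm·m/s
Steady-state rate R = (F_in − F_out)/L = (430.773 − 295.893) / 284000 m = 4.749e-04 mm/s.
R = 4.749e-04 × 3600 = 1.71 mm/hr.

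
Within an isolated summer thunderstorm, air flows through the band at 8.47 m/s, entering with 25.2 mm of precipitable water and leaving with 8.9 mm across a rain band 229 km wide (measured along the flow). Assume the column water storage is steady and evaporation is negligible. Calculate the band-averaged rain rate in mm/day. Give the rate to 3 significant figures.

Column moisture flux per unit crosswind length is F = V × PW.
Inflow: F_in = 8.47 × 25.2 = 213.444 mm·m/s
Outflow: F_out = 8.47 × 8.9 = 75.383 mm·m/s
Steady-state rate R = (F_in − F_out)/L = (213.444 − 75.383) / 229000 m = 6.029e-04 mm/s.
R = 6.029e-04 × 3600 × 24 = 52.1 mm/day.

R ≈ 52.1 mm/day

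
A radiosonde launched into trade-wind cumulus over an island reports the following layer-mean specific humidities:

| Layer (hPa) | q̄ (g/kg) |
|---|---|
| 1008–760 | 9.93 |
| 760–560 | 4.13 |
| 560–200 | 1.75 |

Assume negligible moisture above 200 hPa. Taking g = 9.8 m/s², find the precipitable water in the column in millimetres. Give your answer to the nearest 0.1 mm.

PW ≈ 40.0 mm

Precipitable water is the column-integrated vapour mass per unit area: PW = (1/g) Σ q̄ Δp, with q in kg/kg and Δp in Pa (1 kg/m² of water = 1 mm).
Layer 1008–760 hPa: Δp = 248 hPa = 24800 Pa, q̄ = 0.00993 kg/kg → 0.00993 × 24800 / 9.8 = 25.13 mm
Layer 760–560 hPa: Δp = 200 hPa = 20000 Pa, q̄ = 0.00413 kg/kg → 0.00413 × 20000 / 9.8 = 8.43 mm
Layer 560–200 hPa: Δp = 360 hPa = 36000 Pa, q̄ = 0.00175 kg/kg → 0.00175 × 36000 / 9.8 = 6.43 mm
PW = 25.13 + 8.43 + 6.43 = 39.99 ≈ 40.0 mm.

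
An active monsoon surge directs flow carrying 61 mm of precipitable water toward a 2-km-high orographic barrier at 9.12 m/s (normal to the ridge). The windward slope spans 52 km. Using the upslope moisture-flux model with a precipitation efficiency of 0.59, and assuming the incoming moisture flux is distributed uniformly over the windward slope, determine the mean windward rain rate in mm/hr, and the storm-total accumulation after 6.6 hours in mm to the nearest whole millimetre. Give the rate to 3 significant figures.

R ≈ 22.7 mm/hr; total ≈ 150 mm

Incoming column moisture flux per unit ridge length: F = V × PW = 9.12 × 61 = 556.32 mm·m/s.
Spread over the 52 km slope with efficiency ε = 0.59: R = ε·F/W = 0.59 × 556.32 / 52000 m = 6.312e-03 mm/s.
R = 6.312e-03 × 3600 = 22.7 mm/hr.
Over 6.6 h: total = 22.7 × 6.6 = 149.82 ≈ 150 mm.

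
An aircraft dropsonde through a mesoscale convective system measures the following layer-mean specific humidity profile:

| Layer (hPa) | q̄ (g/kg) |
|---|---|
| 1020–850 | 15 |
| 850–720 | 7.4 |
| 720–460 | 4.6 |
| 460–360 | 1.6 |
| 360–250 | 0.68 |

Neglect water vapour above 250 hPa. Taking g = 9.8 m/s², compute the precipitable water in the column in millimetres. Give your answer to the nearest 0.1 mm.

PW ≈ 50.4 mm

Precipitable water is the column-integrated vapour mass per unit area: PW = (1/g) Σ q̄ Δp, with q in kg/kg and Δp in Pa (1 kg/m² of water = 1 mm).
Layer 1020–850 hPa: Δp = 170 hPa = 17000 Pa, q̄ = 0.015 kg/kg → 0.015 × 17000 / 9.8 = 26.02 mm
Layer 850–720 hPa: Δp = 130 hPa = 13000 Pa, q̄ = 0.0074 kg/kg → 0.0074 × 13000 / 9.8 = 9.82 mm
Layer 720–460 hPa: Δp = 260 hPa = 26000 Pa, q̄ = 0.0046 kg/kg → 0.0046 × 26000 / 9.8 = 12.20 mm
Layer 460–360 hPa: Δp = 100 hPa = 10000 Pa, q̄ = 0.0016 kg/kg → 0.0016 × 10000 / 9.8 = 1.63 mm
Layer 360–250 hPa: Δp = 110 hPa = 11000 Pa, q̄ = 0.00068 kg/kg → 0.00068 × 11000 / 9.8 = 0.76 mm
PW = 26.02 + 9.82 + 12.20 + 1.63 + 0.76 = 50.43 ≈ 50.4 mm.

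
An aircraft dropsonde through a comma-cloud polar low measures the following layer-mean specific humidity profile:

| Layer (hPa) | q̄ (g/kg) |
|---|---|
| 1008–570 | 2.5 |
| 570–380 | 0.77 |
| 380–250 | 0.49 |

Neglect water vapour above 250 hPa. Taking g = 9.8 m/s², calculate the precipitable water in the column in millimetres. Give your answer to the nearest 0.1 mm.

PW ≈ 13.3 mm

Precipitable water is the column-integrated vapour mass per unit area: PW = (1/g) Σ q̄ Δp, with q in kg/kg and Δp in Pa (1 kg/m² of water = 1 mm).
Layer 1008–570 hPa: Δp = 438 hPa = 43800 Pa, q̄ = 0.0025 kg/kg → 0.0025 × 43800 / 9.8 = 11.17 mm
Layer 570–380 hPa: Δp = 190 hPa = 19000 Pa, q̄ = 0.00077 kg/kg → 0.00077 × 19000 / 9.8 = 1.49 mm
Layer 380–250 hPa: Δp = 130 hPa = 13000 Pa, q̄ = 0.00049 kg/kg → 0.00049 × 13000 / 9.8 = 0.65 mm
PW = 11.17 + 1.49 + 0.65 = 13.31 ≈ 13.3 mm.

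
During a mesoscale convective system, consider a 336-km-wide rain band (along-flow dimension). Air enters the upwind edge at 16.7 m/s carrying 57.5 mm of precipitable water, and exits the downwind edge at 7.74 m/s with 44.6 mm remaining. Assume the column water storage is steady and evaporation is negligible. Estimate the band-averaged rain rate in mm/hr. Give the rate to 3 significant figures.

Column moisture flux per unit crosswind length is F = V × PW.
Inflow: F_in = 16.7 × 57.5 = 960.25 mm·m/s
Outflow: F_out = 7.74 × 44.6 = 345.204 mm·m/s
Steady-state rate R = (F_in − F_out)/L = (960.25 − 345.204) / 336000 m = 1.830e-03 mm/s.
R = 1.830e-03 × 3600 = 6.59 mm/hr.

R ≈ 6.59 mm/hr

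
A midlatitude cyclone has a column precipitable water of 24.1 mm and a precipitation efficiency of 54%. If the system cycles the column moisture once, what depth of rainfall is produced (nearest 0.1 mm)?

rainfall ≈ 13.0 mm

Rainfall = ε × PW = 0.54 × 24.1 = 13.0 mm.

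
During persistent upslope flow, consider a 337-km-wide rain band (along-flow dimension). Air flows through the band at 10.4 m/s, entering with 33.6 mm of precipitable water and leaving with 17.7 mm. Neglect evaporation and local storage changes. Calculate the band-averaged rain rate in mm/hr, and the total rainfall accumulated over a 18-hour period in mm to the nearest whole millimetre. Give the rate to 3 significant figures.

Column moisture flux per unit crosswind length is F = V × PW.
Inflow: F_in = 10.4 × 33.6 = 349.44 mm·m/s
Outflow: F_out = 10.4 × 17.7 = 184.08 mm·m/s
Steady-state rate R = (F_in − F_out)/L = (349.44 − 184.08) / 337000 m = 4.907e-04 mm/s.
R = 4.907e-04 × 3600 = 1.77 mm/hr.
Over 18 h: total = 1.77 × 18 = 31.86 ≈ 32 mm.

R ≈ 1.77 mm/hr; total ≈ 32 mm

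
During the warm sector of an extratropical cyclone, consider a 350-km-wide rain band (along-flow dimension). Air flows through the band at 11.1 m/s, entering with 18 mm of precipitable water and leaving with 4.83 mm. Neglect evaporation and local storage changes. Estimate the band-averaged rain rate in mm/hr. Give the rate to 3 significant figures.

R ≈ 1.50 mm/hr

Column moisture flux per unit crosswind length is F = V × PW.
Inflow: F_in = 11.1 × 18 = 199.8 mm·m/s
Outflow: F_out = 11.1 × 4.83 = 53.613 mm·m/s
Steady-state rate R = (F_in − F_out)/L = (199.8 − 53.613) / 350000 m = 4.177e-04 mm/s.
R = 4.177e-04 × 3600 = 1.50 mm/hr.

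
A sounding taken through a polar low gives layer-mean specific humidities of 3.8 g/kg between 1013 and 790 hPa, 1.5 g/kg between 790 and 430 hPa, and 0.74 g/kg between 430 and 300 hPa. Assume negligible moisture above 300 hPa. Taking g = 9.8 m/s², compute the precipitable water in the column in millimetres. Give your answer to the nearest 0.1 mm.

PW ≈ 15.1 mm

Precipitable water is the column-integrated vapour mass per unit area: PW = (1/g) Σ q̄ Δp, with q in kg/kg and Δp in Pa (1 kg/m² of water = 1 mm).
Layer 1013–790 hPa: Δp = 223 hPa = 22300 Pa, q̄ = 0.0038 kg/kg → 0.0038 × 22300 / 9.8 = 8.65 mm
Layer 790–430 hPa: Δp = 360 hPa = 36000 Pa, q̄ = 0.0015 kg/kg → 0.0015 × 36000 / 9.8 = 5.51 mm
Layer 430–300 hPa: Δp = 130 hPa = 13000 Pa, q̄ = 0.00074 kg/kg → 0.00074 × 13000 / 9.8 = 0.98 mm
PW = 8.65 + 5.51 + 0.98 = 15.14 ≈ 15.1 mm.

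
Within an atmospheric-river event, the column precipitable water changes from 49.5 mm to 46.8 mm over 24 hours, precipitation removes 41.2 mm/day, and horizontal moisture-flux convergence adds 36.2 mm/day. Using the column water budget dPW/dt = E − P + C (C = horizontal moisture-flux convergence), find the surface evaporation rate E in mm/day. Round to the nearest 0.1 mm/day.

E ≈ 2.3 mm/day

dPW/dt = (46.8 − 49.5) mm / (24/24 day) = -2.700 mm/day.
E = dPW/dt + P − C = (-2.700) + 41.2 − (36.2) = 2.3 mm/day.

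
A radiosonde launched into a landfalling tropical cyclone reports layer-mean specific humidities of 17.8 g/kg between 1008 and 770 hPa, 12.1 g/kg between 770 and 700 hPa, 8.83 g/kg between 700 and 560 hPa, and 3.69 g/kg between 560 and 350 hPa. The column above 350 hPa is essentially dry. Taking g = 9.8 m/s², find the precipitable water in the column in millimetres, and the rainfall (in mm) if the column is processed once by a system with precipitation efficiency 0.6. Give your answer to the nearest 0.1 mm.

PW ≈ 72.4 mm; rainfall ≈ 43.4 mm

Precipitable water is the column-integrated vapour mass per unit area: PW = (1/g) Σ q̄ Δp, with q in kg/kg and Δp in Pa (1 kg/m² of water = 1 mm).
Layer 1008–770 hPa: Δp = 238 hPa = 23800 Pa, q̄ = 0.0178 kg/kg → 0.0178 × 23800 / 9.8 = 43.23 mm
Layer 770–700 hPa: Δp = 70 hPa = 7000 Pa, q̄ = 0.0121 kg/kg → 0.0121 × 7000 / 9.8 = 8.64 mm
Layer 700–560 hPa: Δp = 140 hPa = 14000 Pa, q̄ = 0.00883 kg/kg → 0.00883 × 14000 / 9.8 = 12.61 mm
Layer 560–350 hPa: Δp = 210 hPa = 21000 Pa, q̄ = 0.00369 kg/kg → 0.00369 × 21000 / 9.8 = 7.91 mm
PW = 43.23 + 8.64 + 12.61 + 7.91 = 72.39 ≈ 72.4 mm.
Rainfall = ε × PW = 0.6 × 72.4 = 43.4 mm.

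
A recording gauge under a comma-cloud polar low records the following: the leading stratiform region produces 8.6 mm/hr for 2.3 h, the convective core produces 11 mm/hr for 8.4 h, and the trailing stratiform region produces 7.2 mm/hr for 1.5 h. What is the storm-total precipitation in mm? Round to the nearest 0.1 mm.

total ≈ 123.0 mm

Total = Σ Rᵢ Δtᵢ = 8.6 × 2.3 + 11 × 8.4 + 7.2 × 1.5
      = 19.78 + 92.4 + 10.8 = 123.0 mm.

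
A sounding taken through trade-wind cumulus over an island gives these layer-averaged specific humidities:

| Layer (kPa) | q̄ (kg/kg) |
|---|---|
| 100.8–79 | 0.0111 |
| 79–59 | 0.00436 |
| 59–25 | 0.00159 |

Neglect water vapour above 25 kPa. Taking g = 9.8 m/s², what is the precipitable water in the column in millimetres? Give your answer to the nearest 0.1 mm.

Precipitable water is the column-integrated vapour mass per unit area: PW = (1/g) Σ q̄ Δp, with q in kg/kg and Δp in Pa (1 kg/m² of water = 1 mm).
Layer 100.8–79 kPa: Δp = 218 hPa = 21800 Pa, q̄ = 0.0111 kg/kg → 0.0111 × 21800 / 9.8 = 24.69 mm
Layer 79–59 kPa: Δp = 200 hPa = 20000 Pa, q̄ = 0.00436 kg/kg → 0.00436 × 20000 / 9.8 = 8.90 mm
Layer 59–25 kPa: Δp = 340 hPa = 34000 Pa, q̄ = 0.00159 kg/kg → 0.00159 × 34000 / 9.8 = 5.52 mm
PW = 24.69 + 8.90 + 5.52 = 39.11 ≈ 39.1 mm.

PW ≈ 39.1 mm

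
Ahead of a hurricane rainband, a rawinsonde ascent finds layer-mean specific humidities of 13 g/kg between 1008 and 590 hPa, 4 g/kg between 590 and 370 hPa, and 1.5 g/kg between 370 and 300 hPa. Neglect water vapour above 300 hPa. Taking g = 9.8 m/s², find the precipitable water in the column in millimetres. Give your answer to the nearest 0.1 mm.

PW ≈ 65.5 mm

Precipitable water is the column-integrated vapour mass per unit area: PW = (1/g) Σ q̄ Δp, with q in kg/kg and Δp in Pa (1 kg/m² of water = 1 mm).
Layer 1008–590 hPa: Δp = 418 hPa = 41800 Pa, q̄ = 0.013 kg/kg → 0.013 × 41800 / 9.8 = 55.45 mm
Layer 590–370 hPa: Δp = 220 hPa = 22000 Pa, q̄ = 0.004 kg/kg → 0.004 × 22000 / 9.8 = 8.98 mm
Layer 370–300 hPa: Δp = 70 hPa = 7000 Pa, q̄ = 0.0015 kg/kg → 0.0015 × 7000 / 9.8 = 1.07 mm
PW = 55.45 + 8.98 + 1.07 = 65.50 ≈ 65.5 mm.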